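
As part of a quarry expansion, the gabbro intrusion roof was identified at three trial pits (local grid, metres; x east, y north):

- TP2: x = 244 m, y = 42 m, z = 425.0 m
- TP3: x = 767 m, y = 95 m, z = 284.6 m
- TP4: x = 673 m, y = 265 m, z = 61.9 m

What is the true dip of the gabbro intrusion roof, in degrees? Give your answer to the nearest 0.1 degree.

Two edge vectors: TP2→TP3 = (523, 53, -140.4), TP2→TP4 = (429, 223, -363.1).
Normal n = (TP2→TP3) × (TP2→TP4) = (12064.9, 129669.7, 93892).
So ∂z/∂x = −n_x/n_z = −0.12850 and ∂z/∂y = −n_y/n_z = −1.38105.
Gradient magnitude |∇z| = √(a² + b²) = √(0.01651 + 1.90730) = 1.38702.
True dip = arctan(1.38702) = 54.2°, dipping toward N (azimuth ≈ 005°).

54.2°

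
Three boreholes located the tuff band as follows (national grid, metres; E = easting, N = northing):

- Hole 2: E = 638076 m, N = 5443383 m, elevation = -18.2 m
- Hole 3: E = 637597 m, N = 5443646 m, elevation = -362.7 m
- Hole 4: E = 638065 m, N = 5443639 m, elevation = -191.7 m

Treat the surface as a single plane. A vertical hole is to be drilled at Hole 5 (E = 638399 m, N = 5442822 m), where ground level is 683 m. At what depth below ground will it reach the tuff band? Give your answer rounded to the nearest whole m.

215 m

Two edge vectors: Hole 2→Hole 3 = (-479, 263, -344.5), Hole 2→Hole 4 = (-11, 256, -173.5).
Normal n = (Hole 2→Hole 3) × (Hole 2→Hole 4) = (42561.5, -79317, -119731).
So ∂z/∂E = −n_x/n_z = 0.35547603 and ∂z/∂N = −n_y/n_z = −0.66246001.
Intercept c from Hole 2: -18.2 − 226820.72 + 3606023.58 = 3379184.66.
At (638399, 5442822): z_contact = 226935.5 − 3605651.9 + 3379184.66 = 468.3 m.
Depth below ground = 683 − 468.3 = 215 m.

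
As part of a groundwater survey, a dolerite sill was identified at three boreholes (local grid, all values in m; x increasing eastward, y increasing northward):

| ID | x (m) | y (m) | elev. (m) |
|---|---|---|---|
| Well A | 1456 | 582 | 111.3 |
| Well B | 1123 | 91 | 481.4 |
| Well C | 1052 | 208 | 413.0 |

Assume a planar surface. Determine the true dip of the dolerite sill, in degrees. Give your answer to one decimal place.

Let the plane be z = a·x + b·y + c.
Well B−Well A: −333a − 491b = 370.1;  Well C−Well A: −404a − 374b = 301.7.
Solving gives a = −0.13163, b = −0.66449.
Gradient magnitude |∇z| = √(a² + b²) = √(0.01733 + 0.44155) = 0.67741.
True dip = arctan(0.67741) = 34.1°, dipping toward N (azimuth ≈ 011°).

34.1°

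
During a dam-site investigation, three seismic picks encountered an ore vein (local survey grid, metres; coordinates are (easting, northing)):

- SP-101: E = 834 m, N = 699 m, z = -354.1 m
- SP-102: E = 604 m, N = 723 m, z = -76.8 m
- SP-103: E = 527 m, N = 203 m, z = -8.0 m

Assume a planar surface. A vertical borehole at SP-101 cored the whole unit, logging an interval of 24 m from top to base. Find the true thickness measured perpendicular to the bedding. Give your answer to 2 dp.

Let the plane be z = a·E + b·N + c.
SP-102−SP-101: −230a + 24b = 277.3;  SP-103−SP-101: −307a − 496b = 346.1.
Solving gives a = −1.20090, b = 0.04552.
|∇z| = √(a²+b²) = 1.20176, so dip δ = arctan(1.20176) = 50.24°.
True thickness = vertical thickness × cos δ = 24 × cos 50.24° = 15.35 m.

15.35 m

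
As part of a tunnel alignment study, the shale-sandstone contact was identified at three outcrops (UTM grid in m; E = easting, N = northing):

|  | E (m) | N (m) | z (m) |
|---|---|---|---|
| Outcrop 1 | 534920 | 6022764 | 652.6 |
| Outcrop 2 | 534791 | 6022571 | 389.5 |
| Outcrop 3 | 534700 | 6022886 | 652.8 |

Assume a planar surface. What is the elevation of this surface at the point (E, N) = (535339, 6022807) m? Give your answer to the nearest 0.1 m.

Two edge vectors: Outcrop 1→Outcrop 2 = (-129, -193, -263.1), Outcrop 1→Outcrop 3 = (-220, 122, 0.2).
Normal n = (Outcrop 1→Outcrop 2) × (Outcrop 1→Outcrop 3) = (32059.6, 57907.8, -58198).
So ∂z/∂E = −n_x/n_z = 0.550871164 and ∂z/∂N = −n_y/n_z = 0.995013574.
Intercept c from Outcrop 1: 652.6 − 294672.00 − 5992731.94 = −6286751.34.
At (535339, 6022807): z = 294902.8 + 5992774.7 − 6286751.34 = 926.2 m.

926.2 m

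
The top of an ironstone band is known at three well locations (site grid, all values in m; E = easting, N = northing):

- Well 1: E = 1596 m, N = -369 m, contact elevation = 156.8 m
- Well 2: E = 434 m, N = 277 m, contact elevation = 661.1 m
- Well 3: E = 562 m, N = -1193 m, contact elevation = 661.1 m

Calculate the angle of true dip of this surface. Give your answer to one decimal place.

Two edge vectors: Well 1→Well 2 = (-1162, 646, 504.3), Well 1→Well 3 = (-1034, -824, 504.3).
Normal n = (Well 1→Well 2) × (Well 1→Well 3) = (741321, 64550.4, 1625452).
So ∂z/∂E = −n_x/n_z = −0.45607 and ∂z/∂N = −n_y/n_z = −0.03971.
Gradient magnitude |∇z| = √(a² + b²) = √(0.20800 + 0.00158) = 0.45780.
True dip = arctan(0.45780) = 24.6°, dipping toward E (azimuth ≈ 085°).

24.6°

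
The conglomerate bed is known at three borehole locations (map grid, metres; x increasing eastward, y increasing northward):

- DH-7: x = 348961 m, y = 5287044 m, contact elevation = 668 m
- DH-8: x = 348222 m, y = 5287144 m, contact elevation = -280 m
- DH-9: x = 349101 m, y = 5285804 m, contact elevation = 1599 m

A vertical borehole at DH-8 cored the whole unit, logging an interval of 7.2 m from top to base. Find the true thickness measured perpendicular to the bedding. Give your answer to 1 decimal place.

4.3 m

Two edge vectors: DH-7→DH-8 = (-739, 100, -948), DH-7→DH-9 = (140, -1240, 931).
Normal n = (DH-7→DH-8) × (DH-7→DH-9) = (-1082420, 555289, 902360).
So ∂z/∂x = −n_x/n_z = 1.19954 and ∂z/∂y = −n_y/n_z = −0.61537.
|∇z| = √(a²+b²) = 1.34818, so dip δ = arctan(1.34818) = 53.43°.
True thickness = vertical thickness × cos δ = 7.2 × cos 53.43° = 4.3 m.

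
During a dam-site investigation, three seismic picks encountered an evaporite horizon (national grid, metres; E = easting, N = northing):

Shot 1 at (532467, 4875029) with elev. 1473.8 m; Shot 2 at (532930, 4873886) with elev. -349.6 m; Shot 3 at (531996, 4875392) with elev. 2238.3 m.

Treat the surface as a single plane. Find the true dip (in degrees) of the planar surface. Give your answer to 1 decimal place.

Two edge vectors: Shot 1→Shot 2 = (463, -1143, -1823.4), Shot 1→Shot 3 = (-471, 363, 764.5).
Normal n = (Shot 1→Shot 2) × (Shot 1→Shot 3) = (-211929.3, 504857.9, -370284).
So ∂z/∂E = −n_x/n_z = −0.57234 and ∂z/∂N = −n_y/n_z = 1.36343.
Gradient magnitude |∇z| = √(a² + b²) = √(0.32758 + 1.85895) = 1.47869.
True dip = arctan(1.47869) = 55.9°, dipping toward SSE (azimuth ≈ 157°).

55.9°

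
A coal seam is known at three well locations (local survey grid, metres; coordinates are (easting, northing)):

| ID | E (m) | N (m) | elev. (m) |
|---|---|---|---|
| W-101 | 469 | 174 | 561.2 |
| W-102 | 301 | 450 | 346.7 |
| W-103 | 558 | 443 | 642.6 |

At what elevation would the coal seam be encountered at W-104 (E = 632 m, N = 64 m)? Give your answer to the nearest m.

Two edge vectors: W-101→W-102 = (-168, 276, -214.5), W-101→W-103 = (89, 269, 81.4).
Normal n = (W-101→W-102) × (W-101→W-103) = (80166.9, -5415.3, -69756).
So ∂z/∂E = −n_x/n_z = 1.14925 and ∂z/∂N = −n_y/n_z = −0.07763.
Intercept c from W-101: 561.2 − 539.00 + 13.51 = 35.71.
At (632, 64): z = 726.3 − 5.0 + 35.71 = 757.1 m.

757 m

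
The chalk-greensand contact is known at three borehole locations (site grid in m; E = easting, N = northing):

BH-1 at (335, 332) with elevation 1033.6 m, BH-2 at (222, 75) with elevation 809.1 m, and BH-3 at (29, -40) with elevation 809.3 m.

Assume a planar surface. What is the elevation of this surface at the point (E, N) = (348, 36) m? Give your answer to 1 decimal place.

Let the plane be z = a·E + b·N + c.
BH-2−BH-1: −113a − 257b = −224.5;  BH-3−BH-1: −306a − 372b = −224.3.
Solving gives a = −0.70668, b = 1.18426.
Then c = 1033.6 − a·335 − b·332 = 877.16.
At (348, 36): z = −245.9 + 42.6 + 877.16 = 673.9 m.

673.9 m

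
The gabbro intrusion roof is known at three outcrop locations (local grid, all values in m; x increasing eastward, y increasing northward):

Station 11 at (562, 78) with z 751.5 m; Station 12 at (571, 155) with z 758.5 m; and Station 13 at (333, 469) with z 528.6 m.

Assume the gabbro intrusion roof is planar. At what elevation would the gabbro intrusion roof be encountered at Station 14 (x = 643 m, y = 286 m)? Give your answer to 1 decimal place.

Two edge vectors: Station 11→Station 12 = (9, 77, 7), Station 11→Station 13 = (-229, 391, -222.9).
Normal n = (Station 11→Station 12) × (Station 11→Station 13) = (-19900.3, 403.1, 21152).
So ∂z/∂x = −n_x/n_z = 0.94082 and ∂z/∂y = −n_y/n_z = −0.01906.
Intercept c from Station 11: 751.5 − 528.74 + 1.49 = 224.24.
At (643, 286): z = 604.9 − 5.5 + 224.24 = 823.7 m.

823.7 m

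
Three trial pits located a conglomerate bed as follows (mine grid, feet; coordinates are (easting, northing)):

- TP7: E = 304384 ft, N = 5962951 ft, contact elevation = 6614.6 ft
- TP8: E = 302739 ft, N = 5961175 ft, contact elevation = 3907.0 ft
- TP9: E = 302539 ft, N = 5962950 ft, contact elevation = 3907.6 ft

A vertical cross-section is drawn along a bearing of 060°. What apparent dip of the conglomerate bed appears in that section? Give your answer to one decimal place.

Let the plane be z = a·E + b·N + c.
TP8−TP7: −1645a − 1776b = −2707.6;  TP9−TP7: −1845a − 1b = −2707.
Solving gives a = 1.46712, b = 0.16565.
Unit vector along 060° is (sin 60°, cos 60°) = (0.8660, 0.5000).
Slope in that direction = a·(0.8660) + b·(0.5000) = 1.35339.
Apparent dip = arctan|1.35339| = 53.5° (true dip is 55.9°, so apparent ≤ true as expected).

53.5°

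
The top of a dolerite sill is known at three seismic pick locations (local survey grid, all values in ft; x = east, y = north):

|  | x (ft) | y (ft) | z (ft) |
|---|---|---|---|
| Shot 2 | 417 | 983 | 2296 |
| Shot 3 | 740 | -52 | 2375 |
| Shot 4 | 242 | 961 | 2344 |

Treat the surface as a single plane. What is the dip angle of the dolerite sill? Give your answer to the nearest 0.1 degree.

16.6°

Let the plane be z = a·x + b·y + c.
Shot 3−Shot 2: 323a − 1035b = 79;  Shot 4−Shot 2: −175a − 22b = 48.
Solving gives a = −0.25470, b = −0.15581.
Gradient magnitude |∇z| = √(a² + b²) = √(0.06487 + 0.02428) = 0.29858.
True dip = arctan(0.29858) = 16.6°, dipping toward ENE (azimuth ≈ 059°).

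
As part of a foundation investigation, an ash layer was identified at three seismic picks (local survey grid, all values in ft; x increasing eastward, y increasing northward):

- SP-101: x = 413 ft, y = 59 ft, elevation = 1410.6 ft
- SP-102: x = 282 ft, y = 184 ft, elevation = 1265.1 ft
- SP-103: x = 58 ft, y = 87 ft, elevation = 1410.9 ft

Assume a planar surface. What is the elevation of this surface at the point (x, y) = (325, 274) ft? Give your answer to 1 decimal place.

1146.5 ft

Two edge vectors: SP-101→SP-102 = (-131, 125, -145.5), SP-101→SP-103 = (-355, 28, 0.3).
Normal n = (SP-101→SP-102) × (SP-101→SP-103) = (4111.5, 51691.8, 40707).
So ∂z/∂x = −n_x/n_z = −0.10100 and ∂z/∂y = −n_y/n_z = −1.26985.
Intercept c from SP-101: 1410.6 + 41.71 + 74.92 = 1527.24.
At (325, 274): z = −32.8 − 347.9 + 1527.24 = 1146.5 ft.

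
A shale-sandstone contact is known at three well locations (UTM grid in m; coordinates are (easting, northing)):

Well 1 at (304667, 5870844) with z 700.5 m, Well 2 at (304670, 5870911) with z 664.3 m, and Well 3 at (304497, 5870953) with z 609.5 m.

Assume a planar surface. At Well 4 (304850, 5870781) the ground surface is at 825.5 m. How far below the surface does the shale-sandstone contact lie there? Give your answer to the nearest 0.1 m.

Two edge vectors: Well 1→Well 2 = (3, 67, -36.2), Well 1→Well 3 = (-170, 109, -91).
Normal n = (Well 1→Well 2) × (Well 1→Well 3) = (-2151.2, 6427, 11717).
So ∂z/∂E = −n_x/n_z = 0.183596484 and ∂z/∂N = −n_y/n_z = −0.548519246.
Intercept c from Well 1: 700.5 − 55935.79 + 3220270.92 = 3165035.63.
At (304850, 5870781): z_contact = 55969.39 − 3220236.36 + 3165035.63 = 768.65 m.
Depth below ground = 825.5 − 768.65 = 56.8 m.

56.8 m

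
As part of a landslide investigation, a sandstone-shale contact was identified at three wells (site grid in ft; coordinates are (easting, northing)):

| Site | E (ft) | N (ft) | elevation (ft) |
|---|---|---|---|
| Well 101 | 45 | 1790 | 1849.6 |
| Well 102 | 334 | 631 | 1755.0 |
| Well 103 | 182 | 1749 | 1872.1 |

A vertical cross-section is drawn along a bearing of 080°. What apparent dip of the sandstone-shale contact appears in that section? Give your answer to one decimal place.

Two edge vectors: Well 101→Well 102 = (289, -1159, -94.6), Well 101→Well 103 = (137, -41, 22.5).
Normal n = (Well 101→Well 102) × (Well 101→Well 103) = (-29956.1, -19462.7, 146934).
So ∂z/∂E = −n_x/n_z = 0.20387 and ∂z/∂N = −n_y/n_z = 0.13246.
Unit vector along 080° is (sin 80°, cos 80°) = (0.9848, 0.1736).
Slope in that direction = a·(0.9848) + b·(0.1736) = 0.22378.
Apparent dip = arctan|0.22378| = 12.6° (true dip is 13.7°, so apparent ≤ true as expected).

12.6°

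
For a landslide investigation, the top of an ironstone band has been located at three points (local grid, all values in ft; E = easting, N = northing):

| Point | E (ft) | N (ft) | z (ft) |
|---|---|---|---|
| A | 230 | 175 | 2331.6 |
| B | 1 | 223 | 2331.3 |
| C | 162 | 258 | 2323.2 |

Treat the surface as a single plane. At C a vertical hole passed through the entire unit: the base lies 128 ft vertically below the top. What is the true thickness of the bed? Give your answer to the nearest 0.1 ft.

Let the plane be z = a·E + b·N + c.
B−A: −229a + 48b = −0.3;  C−A: −68a + 83b = −8.4.
Solving gives a = −0.02403, b = −0.12089.
|∇z| = √(a²+b²) = 0.12326, so dip δ = arctan(0.12326) = 7.03°.
True thickness = vertical thickness × cos δ = 128 × cos 7.03° = 127.0 ft.

127.0 ft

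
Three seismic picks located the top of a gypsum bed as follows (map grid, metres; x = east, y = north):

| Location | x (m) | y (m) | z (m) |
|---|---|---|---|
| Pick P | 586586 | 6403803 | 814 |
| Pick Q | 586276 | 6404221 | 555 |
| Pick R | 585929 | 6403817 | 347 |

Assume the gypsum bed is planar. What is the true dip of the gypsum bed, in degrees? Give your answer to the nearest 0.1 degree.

Let the plane be z = a·x + b·y + c.
Pick Q−Pick P: −310a + 418b = −259;  Pick R−Pick P: −657a + 14b = −467.
Solving gives a = 0.70880, b = −0.09395.
Gradient magnitude |∇z| = √(a² + b²) = √(0.50240 + 0.00883) = 0.71500.
True dip = arctan(0.71500) = 35.6°, dipping toward W (azimuth ≈ 278°).

35.6°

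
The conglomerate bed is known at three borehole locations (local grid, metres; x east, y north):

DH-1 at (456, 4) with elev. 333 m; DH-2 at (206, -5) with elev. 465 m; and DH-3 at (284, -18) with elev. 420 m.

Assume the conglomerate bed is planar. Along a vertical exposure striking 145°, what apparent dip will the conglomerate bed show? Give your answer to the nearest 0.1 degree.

Let the plane be z = a·x + b·y + c.
DH-2−DH-1: −250a − 9b = 132;  DH-3−DH-1: −172a − 22b = 87.
Solving gives a = −0.53669, b = 0.24140.
Unit vector along 145° is (sin 145°, cos 145°) = (0.5736, -0.8192).
Slope in that direction = a·(0.5736) + b·(-0.8192) = −0.50557.
Apparent dip = arctan|0.50557| = 26.8° (true dip is 30.5°, so apparent ≤ true as expected).

26.8°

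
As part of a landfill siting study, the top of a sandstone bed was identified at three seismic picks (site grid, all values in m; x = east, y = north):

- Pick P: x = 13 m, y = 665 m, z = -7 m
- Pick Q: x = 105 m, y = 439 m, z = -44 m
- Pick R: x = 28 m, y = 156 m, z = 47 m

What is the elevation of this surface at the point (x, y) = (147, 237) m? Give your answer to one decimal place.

Let the plane be z = a·x + b·y + c.
Pick Q−Pick P: 92a − 226b = −37;  Pick R−Pick P: 15a − 509b = 54.
Solving gives a = −0.71451, b = −0.12715.
Then c = -7 − a·13 − b·665 = 86.84.
At (147, 237): z = −105.0 − 30.1 + 86.84 = -48.3 m.

-48.3 m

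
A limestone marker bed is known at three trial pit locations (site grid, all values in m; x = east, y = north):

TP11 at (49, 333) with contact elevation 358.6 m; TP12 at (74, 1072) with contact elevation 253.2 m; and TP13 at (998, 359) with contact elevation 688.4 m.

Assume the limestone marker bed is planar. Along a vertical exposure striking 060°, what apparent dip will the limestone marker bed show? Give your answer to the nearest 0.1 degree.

Two edge vectors: TP11→TP12 = (25, 739, -105.4), TP11→TP13 = (949, 26, 329.8).
Normal n = (TP11→TP12) × (TP11→TP13) = (246462.6, -108269.6, -700661).
So ∂z/∂x = −n_x/n_z = 0.35176 and ∂z/∂y = −n_y/n_z = −0.15452.
Unit vector along 060° is (sin 60°, cos 60°) = (0.8660, 0.5000).
Slope in that direction = a·(0.8660) + b·(0.5000) = 0.22737.
Apparent dip = arctan|0.22737| = 12.8° (true dip is 21.0°, so apparent ≤ true as expected).

12.8°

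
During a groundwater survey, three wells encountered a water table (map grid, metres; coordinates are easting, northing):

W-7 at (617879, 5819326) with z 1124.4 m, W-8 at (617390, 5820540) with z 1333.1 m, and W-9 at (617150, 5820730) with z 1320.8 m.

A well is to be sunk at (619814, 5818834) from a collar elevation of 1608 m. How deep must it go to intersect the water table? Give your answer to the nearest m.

90 m

Two edge vectors: W-7→W-8 = (-489, 1214, 208.7), W-7→W-9 = (-729, 1404, 196.4).
Normal n = (W-7→W-8) × (W-7→W-9) = (-54585.2, -56102.7, 198450).
So ∂z/∂easting = −n_x/n_z = 0.27505770 and ∂z/∂northing = −n_y/n_z = 0.28270446.
Intercept c from W-7: 1124.4 − 169952.37 − 1645149.41 = −1813977.39.
At (619814, 5818834): z_contact = 170484.6 + 1645010.3 − 1813977.39 = 1517.5 m.
Depth below ground = 1608 − 1517.5 = 90 m.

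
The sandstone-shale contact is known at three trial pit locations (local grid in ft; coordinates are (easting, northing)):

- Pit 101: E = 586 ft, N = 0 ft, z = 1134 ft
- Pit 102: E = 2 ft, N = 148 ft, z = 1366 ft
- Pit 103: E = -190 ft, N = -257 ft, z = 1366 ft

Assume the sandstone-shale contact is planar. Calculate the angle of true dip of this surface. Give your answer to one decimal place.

21.4°

Two edge vectors: Pit 101→Pit 102 = (-584, 148, 232), Pit 101→Pit 103 = (-776, -257, 232).
Normal n = (Pit 101→Pit 102) × (Pit 101→Pit 103) = (93960, -44544, 264936).
So ∂z/∂E = −n_x/n_z = −0.35465 and ∂z/∂N = −n_y/n_z = 0.16813.
Gradient magnitude |∇z| = √(a² + b²) = √(0.12578 + 0.02827) = 0.39249.
True dip = arctan(0.39249) = 21.4°, dipping toward ESE (azimuth ≈ 115°).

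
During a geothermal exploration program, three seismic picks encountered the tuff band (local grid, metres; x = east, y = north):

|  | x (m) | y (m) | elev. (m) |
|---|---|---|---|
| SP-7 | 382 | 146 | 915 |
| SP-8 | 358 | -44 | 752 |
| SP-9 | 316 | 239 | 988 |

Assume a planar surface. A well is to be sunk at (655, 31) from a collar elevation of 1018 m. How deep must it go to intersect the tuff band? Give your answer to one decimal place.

Let the plane be z = a·x + b·y + c.
SP-8−SP-7: −24a − 190b = −163;  SP-9−SP-7: −66a + 93b = 73.
Solving gives a = 0.08726, b = 0.84687.
Then c = 915 − a·382 − b·146 = 758.02.
At (655, 31): z_contact = 57.16 + 26.25 + 758.02 = 841.43 m.
Depth below ground = 1018 − 841.43 = 176.6 m.

176.6 m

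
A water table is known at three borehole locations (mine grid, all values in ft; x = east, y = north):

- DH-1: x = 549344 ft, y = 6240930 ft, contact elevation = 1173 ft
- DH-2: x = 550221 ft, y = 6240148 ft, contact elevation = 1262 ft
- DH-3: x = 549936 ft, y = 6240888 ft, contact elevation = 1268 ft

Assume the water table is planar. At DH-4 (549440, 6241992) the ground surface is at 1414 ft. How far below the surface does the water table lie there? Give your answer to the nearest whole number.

149 ft

Let the plane be z = a·x + b·y + c.
DH-2−DH-1: 877a − 782b = 89;  DH-3−DH-1: 592a − 42b = 95.
Solving gives a = 0.16557227, b = 0.07187581.
Then c = 1173 − a·549344 − b·6240930 = −538355.01.
At (549440, 6241992): z_contact = 90972.0 + 448648.2 − 538355.01 = 1265.2 ft.
Depth below ground = 1414 − 1265.2 = 149 ft.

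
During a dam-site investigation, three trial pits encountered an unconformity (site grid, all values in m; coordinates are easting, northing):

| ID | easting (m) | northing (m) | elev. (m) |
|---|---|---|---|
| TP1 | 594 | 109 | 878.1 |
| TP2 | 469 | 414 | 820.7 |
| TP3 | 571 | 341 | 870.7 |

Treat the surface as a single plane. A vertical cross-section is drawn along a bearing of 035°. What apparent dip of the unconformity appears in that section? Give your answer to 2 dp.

Let the plane be z = a·easting + b·northing + c.
TP2−TP1: −125a + 305b = −57.4;  TP3−TP1: −23a + 232b = −7.4.
Solving gives a = 0.50306, b = 0.01798.
Unit vector along 035° is (sin 35°, cos 35°) = (0.5736, 0.8192).
Slope in that direction = a·(0.5736) + b·(0.8192) = 0.30327.
Apparent dip = arctan|0.30327| = 16.87° (true dip is 26.7°, so apparent ≤ true as expected).

16.87°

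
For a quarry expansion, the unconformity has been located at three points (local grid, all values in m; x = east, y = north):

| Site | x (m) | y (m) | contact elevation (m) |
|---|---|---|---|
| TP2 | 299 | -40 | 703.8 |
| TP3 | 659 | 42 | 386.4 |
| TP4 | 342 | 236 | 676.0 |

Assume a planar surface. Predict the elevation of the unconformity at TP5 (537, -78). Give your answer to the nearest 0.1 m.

490.5 m

Two edge vectors: TP2→TP3 = (360, 82, -317.4), TP2→TP4 = (43, 276, -27.8).
Normal n = (TP2→TP3) × (TP2→TP4) = (85322.8, -3640.2, 95834).
So ∂z/∂x = −n_x/n_z = −0.89032 and ∂z/∂y = −n_y/n_z = 0.03798.
Intercept c from TP2: 703.8 + 266.21 + 1.52 = 971.52.
At (537, -78): z = −478.1 − 3.0 + 971.52 = 490.5 m.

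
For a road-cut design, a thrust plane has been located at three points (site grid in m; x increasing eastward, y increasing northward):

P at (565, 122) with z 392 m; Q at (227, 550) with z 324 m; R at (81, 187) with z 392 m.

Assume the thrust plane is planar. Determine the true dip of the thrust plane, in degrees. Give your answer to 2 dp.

Two edge vectors: P→Q = (-338, 428, -68), P→R = (-484, 65, 0).
Normal n = (P→Q) × (P→R) = (4420, 32912, 185182).
So ∂z/∂x = −n_x/n_z = −0.02387 and ∂z/∂y = −n_y/n_z = −0.17773.
Gradient magnitude |∇z| = √(a² + b²) = √(0.00057 + 0.03159) = 0.17932.
True dip = arctan(0.17932) = 10.17°, dipping toward N (azimuth ≈ 008°).

10.17°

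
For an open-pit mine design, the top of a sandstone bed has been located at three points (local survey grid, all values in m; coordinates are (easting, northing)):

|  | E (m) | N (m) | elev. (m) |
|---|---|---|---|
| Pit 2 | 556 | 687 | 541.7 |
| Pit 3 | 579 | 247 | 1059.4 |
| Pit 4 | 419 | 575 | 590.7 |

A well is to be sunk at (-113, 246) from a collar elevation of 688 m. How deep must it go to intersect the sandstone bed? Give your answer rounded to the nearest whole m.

Let the plane be z = a·E + b·N + c.
Pit 3−Pit 2: 23a − 440b = 517.7;  Pit 4−Pit 2: −137a − 112b = 49.
Solving gives a = 0.57946, b = −1.14630.
Then c = 541.7 − a·556 − b·687 = 1007.03.
At (-113, 246): z_contact = −65.5 − 282.0 + 1007.03 = 659.6 m.
Depth below ground = 688 − 659.6 = 28 m.

28 m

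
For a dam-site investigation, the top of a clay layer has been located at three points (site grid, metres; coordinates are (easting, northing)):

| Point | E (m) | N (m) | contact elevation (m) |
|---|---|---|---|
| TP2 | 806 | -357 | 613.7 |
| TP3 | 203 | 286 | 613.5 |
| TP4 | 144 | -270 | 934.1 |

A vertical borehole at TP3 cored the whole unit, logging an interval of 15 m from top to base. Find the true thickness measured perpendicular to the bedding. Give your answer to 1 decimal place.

Let the plane be z = a·E + b·N + c.
TP3−TP2: −603a + 643b = −0.2;  TP4−TP2: −662a + 87b = 320.4.
Solving gives a = −0.55207, b = −0.51804.
|∇z| = √(a²+b²) = 0.75706, so dip δ = arctan(0.75706) = 37.13°.
True thickness = vertical thickness × cos δ = 15 × cos 37.13° = 12.0 m.

12.0 m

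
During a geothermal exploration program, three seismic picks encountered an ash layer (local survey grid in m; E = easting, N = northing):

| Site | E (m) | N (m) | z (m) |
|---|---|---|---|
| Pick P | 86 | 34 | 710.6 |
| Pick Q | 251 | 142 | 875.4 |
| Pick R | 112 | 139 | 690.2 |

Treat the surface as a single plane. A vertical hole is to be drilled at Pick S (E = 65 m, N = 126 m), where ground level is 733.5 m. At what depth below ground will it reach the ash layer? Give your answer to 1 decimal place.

Let the plane be z = a·E + b·N + c.
Pick Q−Pick P: 165a + 108b = 164.8;  Pick R−Pick P: 26a + 105b = −20.4.
Solving gives a = 1.34375, b = −0.52702.
Then c = 710.6 − a·86 − b·34 = 612.96.
At (65, 126): z_contact = 87.34 − 66.40 + 612.96 = 633.90 m.
Depth below ground = 733.5 − 633.90 = 99.6 m.

99.6 m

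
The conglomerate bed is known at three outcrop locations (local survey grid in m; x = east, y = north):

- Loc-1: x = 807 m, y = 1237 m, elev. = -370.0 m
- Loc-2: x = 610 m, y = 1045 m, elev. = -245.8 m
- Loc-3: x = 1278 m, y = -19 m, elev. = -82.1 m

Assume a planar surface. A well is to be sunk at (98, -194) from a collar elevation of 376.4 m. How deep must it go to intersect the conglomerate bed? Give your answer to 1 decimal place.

Two edge vectors: Loc-1→Loc-2 = (-197, -192, 124.2), Loc-1→Loc-3 = (471, -1256, 287.9).
Normal n = (Loc-1→Loc-2) × (Loc-1→Loc-3) = (100718.4, 115214.5, 337864).
So ∂z/∂x = −n_x/n_z = −0.298103 and ∂z/∂y = −n_y/n_z = −0.341009.
Intercept c from Loc-1: -370 + 240.57 + 421.83 = 292.40.
At (98, -194): z_contact = −29.21 + 66.16 + 292.40 = 329.34 m.
Depth below ground = 376.4 − 329.34 = 47.1 m.

47.1 m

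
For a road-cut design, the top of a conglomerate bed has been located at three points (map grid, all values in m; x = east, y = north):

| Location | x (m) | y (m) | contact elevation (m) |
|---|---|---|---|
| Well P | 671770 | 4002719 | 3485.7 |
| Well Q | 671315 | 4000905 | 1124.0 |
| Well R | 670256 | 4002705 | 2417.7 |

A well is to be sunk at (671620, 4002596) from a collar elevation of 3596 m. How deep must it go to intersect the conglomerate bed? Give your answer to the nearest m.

Let the plane be z = a·x + b·y + c.
Well Q−Well P: −455a − 1814b = −2361.7;  Well R−Well P: −1514a − 14b = −1068.
Solving gives a = 0.69498910, b = 1.12760748.
Then c = 3485.7 − a·671770 − b·4002719 = −4976882.99.
At (671620, 4002596): z_contact = 466768.6 + 4513357.2 − 4976882.99 = 3242.8 m.
Depth below ground = 3596 − 3242.8 = 353 m.

353 m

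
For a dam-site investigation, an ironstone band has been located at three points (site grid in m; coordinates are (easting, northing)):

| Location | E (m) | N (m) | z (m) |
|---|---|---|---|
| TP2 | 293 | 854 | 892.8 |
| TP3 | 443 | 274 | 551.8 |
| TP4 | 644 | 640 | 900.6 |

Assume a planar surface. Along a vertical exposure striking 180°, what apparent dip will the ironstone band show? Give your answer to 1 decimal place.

35.2°

Two edge vectors: TP2→TP3 = (150, -580, -341), TP2→TP4 = (351, -214, 7.8).
Normal n = (TP2→TP3) × (TP2→TP4) = (-77498, -120861, 171480).
So ∂z/∂E = −n_x/n_z = 0.45194 and ∂z/∂N = −n_y/n_z = 0.70481.
Unit vector along 180° is (sin 180°, cos 180°) = (0.0000, -1.0000).
Slope in that direction = a·(0.0000) + b·(-1.0000) = −0.70481.
Apparent dip = arctan|0.70481| = 35.2° (true dip is 39.9°, so apparent ≤ true as expected).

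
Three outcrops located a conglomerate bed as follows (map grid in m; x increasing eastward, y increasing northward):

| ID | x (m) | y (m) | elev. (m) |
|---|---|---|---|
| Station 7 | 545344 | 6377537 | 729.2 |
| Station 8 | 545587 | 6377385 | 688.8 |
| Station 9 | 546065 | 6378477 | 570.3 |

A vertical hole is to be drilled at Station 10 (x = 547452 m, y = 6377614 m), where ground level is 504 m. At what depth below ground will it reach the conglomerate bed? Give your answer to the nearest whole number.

164 m

Two edge vectors: Station 7→Station 8 = (243, -152, -40.4), Station 7→Station 9 = (721, 940, -158.9).
Normal n = (Station 7→Station 8) × (Station 7→Station 9) = (62128.8, 9484.3, 338012).
So ∂z/∂x = −n_x/n_z = −0.18380649 and ∂z/∂y = −n_y/n_z = −0.02805906.
Intercept c from Station 7: 729.2 + 100237.77 + 178947.71 = 279914.68.
At (547452, 6377614): z_contact = −100625.2 − 178949.9 + 279914.68 = 339.6 m.
Depth below ground = 504 − 339.6 = 164 m.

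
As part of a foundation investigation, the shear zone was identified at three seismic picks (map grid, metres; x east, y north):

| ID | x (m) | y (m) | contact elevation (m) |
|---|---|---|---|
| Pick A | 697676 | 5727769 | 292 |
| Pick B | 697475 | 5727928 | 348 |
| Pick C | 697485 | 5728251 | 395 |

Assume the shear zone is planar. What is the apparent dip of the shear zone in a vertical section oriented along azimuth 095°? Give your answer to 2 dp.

Let the plane be z = a·x + b·y + c.
Pick B−Pick A: −201a + 159b = 56;  Pick C−Pick A: −191a + 482b = 103.
Solving gives a = −0.15959, b = 0.15045.
Unit vector along 095° is (sin 95°, cos 95°) = (0.9962, -0.0872).
Slope in that direction = a·(0.9962) + b·(-0.0872) = −0.17210.
Apparent dip = arctan|0.17210| = 9.76° (true dip is 12.4°, so apparent ≤ true as expected).

9.76°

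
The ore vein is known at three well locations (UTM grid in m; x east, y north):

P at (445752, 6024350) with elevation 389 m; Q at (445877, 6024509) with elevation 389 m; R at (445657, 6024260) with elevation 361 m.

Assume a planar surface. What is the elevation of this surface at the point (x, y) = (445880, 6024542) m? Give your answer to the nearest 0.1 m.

Two edge vectors: P→Q = (125, 159, 0), P→R = (-95, -90, -28).
Normal n = (P→Q) × (P→R) = (-4452, 3500, 3855).
So ∂z/∂x = −n_x/n_z = 1.154863813 and ∂z/∂y = −n_y/n_z = −0.907911803.
Intercept c from P: 389 − 514782.85 + 5469578.47 = 4955184.62.
At (445880, 6024542): z = 514930.7 − 5469752.8 + 4955184.62 = 362.5 m.

362.5 m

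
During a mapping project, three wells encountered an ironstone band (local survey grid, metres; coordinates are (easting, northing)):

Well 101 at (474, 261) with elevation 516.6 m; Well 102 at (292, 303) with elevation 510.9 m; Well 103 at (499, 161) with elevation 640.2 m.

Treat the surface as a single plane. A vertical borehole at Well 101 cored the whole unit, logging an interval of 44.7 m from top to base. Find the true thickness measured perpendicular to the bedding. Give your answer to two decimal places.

26.85 m

Let the plane be z = a·E + b·N + c.
Well 102−Well 101: −182a + 42b = −5.7;  Well 103−Well 101: 25a − 100b = 123.6.
Solving gives a = −0.26946, b = −1.30336.
|∇z| = √(a²+b²) = 1.33093, so dip δ = arctan(1.33093) = 53.08°.
True thickness = vertical thickness × cos δ = 44.7 × cos 53.08° = 26.85 m.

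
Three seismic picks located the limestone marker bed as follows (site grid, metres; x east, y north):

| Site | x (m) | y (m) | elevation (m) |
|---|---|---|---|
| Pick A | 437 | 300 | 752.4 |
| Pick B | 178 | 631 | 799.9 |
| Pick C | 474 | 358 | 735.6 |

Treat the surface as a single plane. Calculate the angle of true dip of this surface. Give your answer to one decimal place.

17.7°

Two edge vectors: Pick A→Pick B = (-259, 331, 47.5), Pick A→Pick C = (37, 58, -16.8).
Normal n = (Pick A→Pick B) × (Pick A→Pick C) = (-8315.8, -2593.7, -27269).
So ∂z/∂x = −n_x/n_z = −0.30495 and ∂z/∂y = −n_y/n_z = −0.09512.
Gradient magnitude |∇z| = √(a² + b²) = √(0.09300 + 0.00905) = 0.31944.
True dip = arctan(0.31944) = 17.7°, dipping toward ENE (azimuth ≈ 073°).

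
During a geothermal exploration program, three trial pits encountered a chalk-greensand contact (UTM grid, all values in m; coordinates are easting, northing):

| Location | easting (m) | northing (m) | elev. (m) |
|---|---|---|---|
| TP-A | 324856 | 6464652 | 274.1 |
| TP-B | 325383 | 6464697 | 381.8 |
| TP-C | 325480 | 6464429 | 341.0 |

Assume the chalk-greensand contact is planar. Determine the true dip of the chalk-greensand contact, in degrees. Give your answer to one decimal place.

16.0°

Two edge vectors: TP-A→TP-B = (527, 45, 107.7), TP-A→TP-C = (624, -223, 66.9).
Normal n = (TP-A→TP-B) × (TP-A→TP-C) = (27027.6, 31948.5, -145601).
So ∂z/∂easting = −n_x/n_z = 0.18563 and ∂z/∂northing = −n_y/n_z = 0.21943.
Gradient magnitude |∇z| = √(a² + b²) = √(0.03446 + 0.04815) = 0.28741.
True dip = arctan(0.28741) = 16.0°, dipping toward SW (azimuth ≈ 220°).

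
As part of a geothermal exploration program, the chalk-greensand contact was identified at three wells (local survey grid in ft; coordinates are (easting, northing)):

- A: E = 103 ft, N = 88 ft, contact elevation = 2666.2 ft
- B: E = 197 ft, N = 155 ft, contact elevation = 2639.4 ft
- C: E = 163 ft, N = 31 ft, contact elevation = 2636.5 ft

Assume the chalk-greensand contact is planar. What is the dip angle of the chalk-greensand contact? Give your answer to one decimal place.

21.6°

Two edge vectors: A→B = (94, 67, -26.8), A→C = (60, -57, -29.7).
Normal n = (A→B) × (A→C) = (-3517.5, 1183.8, -9378).
So ∂z/∂E = −n_x/n_z = −0.37508 and ∂z/∂N = −n_y/n_z = 0.12623.
Gradient magnitude |∇z| = √(a² + b²) = √(0.14068 + 0.01593) = 0.39575.
True dip = arctan(0.39575) = 21.6°, dipping toward ESE (azimuth ≈ 109°).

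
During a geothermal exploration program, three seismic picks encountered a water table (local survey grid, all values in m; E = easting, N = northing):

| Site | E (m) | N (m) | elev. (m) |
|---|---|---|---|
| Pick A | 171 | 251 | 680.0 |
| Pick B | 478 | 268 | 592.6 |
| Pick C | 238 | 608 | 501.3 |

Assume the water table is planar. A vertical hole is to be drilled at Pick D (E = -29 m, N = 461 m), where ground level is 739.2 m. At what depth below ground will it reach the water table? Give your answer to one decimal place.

Two edge vectors: Pick A→Pick B = (307, 17, -87.4), Pick A→Pick C = (67, 357, -178.7).
Normal n = (Pick A→Pick B) × (Pick A→Pick C) = (28163.9, 49005.1, 108460).
So ∂z/∂E = −n_x/n_z = −0.25967 and ∂z/∂N = −n_y/n_z = −0.45183.
Intercept c from Pick A: 680 + 44.40 + 113.41 = 837.81.
At (-29, 461): z_contact = 7.53 − 208.29 + 837.81 = 637.05 m.
Depth below ground = 739.2 − 637.05 = 102.1 m.

102.1 m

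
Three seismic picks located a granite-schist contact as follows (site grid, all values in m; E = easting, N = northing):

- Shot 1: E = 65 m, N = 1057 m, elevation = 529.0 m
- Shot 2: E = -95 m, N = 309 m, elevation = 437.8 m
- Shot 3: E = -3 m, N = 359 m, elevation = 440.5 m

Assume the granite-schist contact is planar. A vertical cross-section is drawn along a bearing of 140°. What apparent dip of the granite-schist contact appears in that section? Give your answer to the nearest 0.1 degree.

7.2°

Let the plane be z = a·E + b·N + c.
Shot 2−Shot 1: −160a − 748b = −91.2;  Shot 3−Shot 1: −68a − 698b = −88.5.
Solving gives a = −0.04177, b = 0.13086.
Unit vector along 140° is (sin 140°, cos 140°) = (0.6428, -0.7660).
Slope in that direction = a·(0.6428) + b·(-0.7660) = −0.12710.
Apparent dip = arctan|0.12710| = 7.2° (true dip is 7.8°, so apparent ≤ true as expected).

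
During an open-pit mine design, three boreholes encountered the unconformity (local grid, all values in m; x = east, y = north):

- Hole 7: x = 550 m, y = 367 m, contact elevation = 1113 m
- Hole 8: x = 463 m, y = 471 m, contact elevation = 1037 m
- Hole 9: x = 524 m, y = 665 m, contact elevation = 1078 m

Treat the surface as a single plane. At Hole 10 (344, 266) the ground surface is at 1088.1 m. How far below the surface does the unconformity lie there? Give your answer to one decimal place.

139.1 m

Two edge vectors: Hole 7→Hole 8 = (-87, 104, -76), Hole 7→Hole 9 = (-26, 298, -35).
Normal n = (Hole 7→Hole 8) × (Hole 7→Hole 9) = (19008, -1069, -23222).
So ∂z/∂x = −n_x/n_z = 0.81853 and ∂z/∂y = −n_y/n_z = −0.04603.
Intercept c from Hole 7: 1113 − 450.19 + 16.89 = 679.70.
At (344, 266): z_contact = 281.58 − 12.25 + 679.70 = 949.03 m.
Depth below ground = 1088.1 − 949.03 = 139.1 m.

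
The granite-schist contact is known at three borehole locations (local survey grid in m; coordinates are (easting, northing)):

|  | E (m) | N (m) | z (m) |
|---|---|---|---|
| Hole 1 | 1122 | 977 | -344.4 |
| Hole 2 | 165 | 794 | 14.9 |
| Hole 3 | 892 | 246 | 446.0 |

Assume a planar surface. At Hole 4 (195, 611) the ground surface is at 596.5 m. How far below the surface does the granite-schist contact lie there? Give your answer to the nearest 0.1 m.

Two edge vectors: Hole 1→Hole 2 = (-957, -183, 359.3), Hole 1→Hole 3 = (-230, -731, 790.4).
Normal n = (Hole 1→Hole 2) × (Hole 1→Hole 3) = (118005.1, 673773.8, 657477).
So ∂z/∂E = −n_x/n_z = −0.179482 and ∂z/∂N = −n_y/n_z = −1.024787.
Intercept c from Hole 1: -344.4 + 201.38 + 1001.22 = 858.20.
At (195, 611): z_contact = −35.00 − 626.14 + 858.20 = 197.05 m.
Depth below ground = 596.5 − 197.05 = 399.4 m.

399.4 m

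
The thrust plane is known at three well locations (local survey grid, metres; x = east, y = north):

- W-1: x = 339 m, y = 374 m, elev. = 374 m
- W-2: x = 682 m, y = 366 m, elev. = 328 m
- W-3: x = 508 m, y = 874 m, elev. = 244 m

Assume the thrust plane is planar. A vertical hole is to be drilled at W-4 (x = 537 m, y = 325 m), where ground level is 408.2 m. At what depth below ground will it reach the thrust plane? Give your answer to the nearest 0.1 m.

51.3 m

Two edge vectors: W-1→W-2 = (343, -8, -46), W-1→W-3 = (169, 500, -130).
Normal n = (W-1→W-2) × (W-1→W-3) = (24040, 36816, 172852).
So ∂z/∂x = −n_x/n_z = −0.13908 and ∂z/∂y = −n_y/n_z = −0.21299.
Intercept c from W-1: 374 + 47.15 + 79.66 = 500.81.
At (537, 325): z_contact = −74.69 − 69.22 + 500.81 = 356.90 m.
Depth below ground = 408.2 − 356.90 = 51.3 m.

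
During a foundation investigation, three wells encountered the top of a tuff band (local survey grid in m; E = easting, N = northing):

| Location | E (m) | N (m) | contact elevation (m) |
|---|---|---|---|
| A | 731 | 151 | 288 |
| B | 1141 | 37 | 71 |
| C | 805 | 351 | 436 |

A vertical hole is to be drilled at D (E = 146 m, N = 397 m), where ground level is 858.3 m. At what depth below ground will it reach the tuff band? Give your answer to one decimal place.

Let the plane be z = a·E + b·N + c.
B−A: 410a − 114b = −217;  C−A: 74a + 200b = 148.
Solving gives a = −0.293335, b = 0.848534.
Then c = 288 − a·731 − b·151 = 374.30.
At (146, 397): z_contact = −42.83 + 336.87 + 374.30 = 668.34 m.
Depth below ground = 858.3 − 668.34 = 190.0 m.

190.0 m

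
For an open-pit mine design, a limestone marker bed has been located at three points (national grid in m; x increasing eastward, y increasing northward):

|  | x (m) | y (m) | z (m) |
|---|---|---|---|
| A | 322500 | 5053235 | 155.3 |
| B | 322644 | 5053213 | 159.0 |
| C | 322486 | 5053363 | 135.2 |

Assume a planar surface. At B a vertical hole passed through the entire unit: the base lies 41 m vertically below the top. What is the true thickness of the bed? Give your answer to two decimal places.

40.50 m

Two edge vectors: A→B = (144, -22, 3.7), A→C = (-14, 128, -20.1).
Normal n = (A→B) × (A→C) = (-31.4, 2842.6, 18124).
So ∂z/∂x = −n_x/n_z = 0.00173 and ∂z/∂y = −n_y/n_z = −0.15684.
|∇z| = √(a²+b²) = 0.15685, so dip δ = arctan(0.15685) = 8.91°.
True thickness = vertical thickness × cos δ = 41 × cos 8.91° = 40.50 m.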